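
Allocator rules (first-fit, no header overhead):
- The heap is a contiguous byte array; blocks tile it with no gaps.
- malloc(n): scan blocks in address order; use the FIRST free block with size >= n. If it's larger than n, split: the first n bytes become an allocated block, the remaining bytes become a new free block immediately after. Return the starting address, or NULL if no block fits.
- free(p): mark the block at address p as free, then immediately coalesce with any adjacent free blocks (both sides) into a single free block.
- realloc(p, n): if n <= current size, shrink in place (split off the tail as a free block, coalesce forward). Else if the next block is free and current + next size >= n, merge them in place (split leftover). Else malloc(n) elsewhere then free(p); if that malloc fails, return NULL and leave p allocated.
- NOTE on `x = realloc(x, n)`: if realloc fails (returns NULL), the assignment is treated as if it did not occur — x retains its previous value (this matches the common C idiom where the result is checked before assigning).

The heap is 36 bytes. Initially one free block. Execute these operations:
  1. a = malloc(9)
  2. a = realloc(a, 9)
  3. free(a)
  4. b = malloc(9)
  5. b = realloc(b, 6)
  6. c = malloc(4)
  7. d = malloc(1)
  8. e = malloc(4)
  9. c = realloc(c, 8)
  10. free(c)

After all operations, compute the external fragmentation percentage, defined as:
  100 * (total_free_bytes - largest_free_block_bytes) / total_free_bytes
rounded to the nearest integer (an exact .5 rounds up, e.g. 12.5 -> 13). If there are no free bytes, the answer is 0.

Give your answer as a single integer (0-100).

Answer: 16

Derivation:
Op 1: a = malloc(9) -> a = 0; heap: [0-8 ALLOC][9-35 FREE]
Op 2: a = realloc(a, 9) -> a = 0; heap: [0-8 ALLOC][9-35 FREE]
Op 3: free(a) -> (freed a); heap: [0-35 FREE]
Op 4: b = malloc(9) -> b = 0; heap: [0-8 ALLOC][9-35 FREE]
Op 5: b = realloc(b, 6) -> b = 0; heap: [0-5 ALLOC][6-35 FREE]
Op 6: c = malloc(4) -> c = 6; heap: [0-5 ALLOC][6-9 ALLOC][10-35 FREE]
Op 7: d = malloc(1) -> d = 10; heap: [0-5 ALLOC][6-9 ALLOC][10-10 ALLOC][11-35 FREE]
Op 8: e = malloc(4) -> e = 11; heap: [0-5 ALLOC][6-9 ALLOC][10-10 ALLOC][11-14 ALLOC][15-35 FREE]
Op 9: c = realloc(c, 8) -> c = 15; heap: [0-5 ALLOC][6-9 FREE][10-10 ALLOC][11-14 ALLOC][15-22 ALLOC][23-35 FREE]
Op 10: free(c) -> (freed c); heap: [0-5 ALLOC][6-9 FREE][10-10 ALLOC][11-14 ALLOC][15-35 FREE]
Free blocks: [4 21] total_free=25 largest=21 -> 100*(25-21)/25 = 400/25 = 16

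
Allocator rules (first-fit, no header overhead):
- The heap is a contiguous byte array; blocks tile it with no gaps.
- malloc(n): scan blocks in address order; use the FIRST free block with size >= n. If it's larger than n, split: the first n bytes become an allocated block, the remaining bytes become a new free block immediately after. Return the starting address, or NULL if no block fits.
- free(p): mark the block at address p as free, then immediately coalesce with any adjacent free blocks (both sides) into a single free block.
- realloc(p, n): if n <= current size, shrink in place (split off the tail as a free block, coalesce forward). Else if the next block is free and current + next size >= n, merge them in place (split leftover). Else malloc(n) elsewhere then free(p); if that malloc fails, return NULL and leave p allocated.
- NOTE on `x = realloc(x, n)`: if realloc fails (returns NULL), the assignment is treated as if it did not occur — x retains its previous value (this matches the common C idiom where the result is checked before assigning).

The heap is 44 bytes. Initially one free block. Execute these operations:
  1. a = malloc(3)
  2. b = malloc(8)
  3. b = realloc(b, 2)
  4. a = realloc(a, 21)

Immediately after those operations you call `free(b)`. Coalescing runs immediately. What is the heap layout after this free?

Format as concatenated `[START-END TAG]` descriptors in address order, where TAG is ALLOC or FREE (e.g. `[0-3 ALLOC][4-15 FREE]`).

Op 1: a = malloc(3) -> a = 0; heap: [0-2 ALLOC][3-43 FREE]
Op 2: b = malloc(8) -> b = 3; heap: [0-2 ALLOC][3-10 ALLOC][11-43 FREE]
Op 3: b = realloc(b, 2) -> b = 3; heap: [0-2 ALLOC][3-4 ALLOC][5-43 FREE]
Op 4: a = realloc(a, 21) -> a = 5; heap: [0-2 FREE][3-4 ALLOC][5-25 ALLOC][26-43 FREE]
free(b): b = 3 -> block [3-4 ALLOC]; mark free, coalesce with adjacent free neighbors -> [0-4 FREE][5-25 ALLOC][26-43 FREE]

Answer: [0-4 FREE][5-25 ALLOC][26-43 FREE]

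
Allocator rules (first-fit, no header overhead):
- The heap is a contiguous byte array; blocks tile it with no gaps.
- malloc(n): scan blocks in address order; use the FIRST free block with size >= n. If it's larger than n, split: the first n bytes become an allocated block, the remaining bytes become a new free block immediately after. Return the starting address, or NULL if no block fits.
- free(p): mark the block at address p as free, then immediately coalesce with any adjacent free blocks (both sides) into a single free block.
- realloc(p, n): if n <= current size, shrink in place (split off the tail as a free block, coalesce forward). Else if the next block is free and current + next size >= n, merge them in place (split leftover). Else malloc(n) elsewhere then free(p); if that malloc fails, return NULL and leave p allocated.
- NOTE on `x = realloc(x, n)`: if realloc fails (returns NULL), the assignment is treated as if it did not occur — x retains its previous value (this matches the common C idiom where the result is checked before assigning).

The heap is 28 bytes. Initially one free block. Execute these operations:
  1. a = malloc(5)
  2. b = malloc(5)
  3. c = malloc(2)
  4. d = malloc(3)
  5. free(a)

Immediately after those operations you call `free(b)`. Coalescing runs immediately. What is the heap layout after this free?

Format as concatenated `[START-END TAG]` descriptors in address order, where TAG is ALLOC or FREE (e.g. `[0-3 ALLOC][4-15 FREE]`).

Op 1: a = malloc(5) -> a = 0; heap: [0-4 ALLOC][5-27 FREE]
Op 2: b = malloc(5) -> b = 5; heap: [0-4 ALLOC][5-9 ALLOC][10-27 FREE]
Op 3: c = malloc(2) -> c = 10; heap: [0-4 ALLOC][5-9 ALLOC][10-11 ALLOC][12-27 FREE]
Op 4: d = malloc(3) -> d = 12; heap: [0-4 ALLOC][5-9 ALLOC][10-11 ALLOC][12-14 ALLOC][15-27 FREE]
Op 5: free(a) -> (freed a); heap: [0-4 FREE][5-9 ALLOC][10-11 ALLOC][12-14 ALLOC][15-27 FREE]
free(b): b = 5 -> block [5-9 ALLOC]; mark free, coalesce with adjacent free neighbors -> [0-9 FREE][10-11 ALLOC][12-14 ALLOC][15-27 FREE]

Answer: [0-9 FREE][10-11 ALLOC][12-14 ALLOC][15-27 FREE]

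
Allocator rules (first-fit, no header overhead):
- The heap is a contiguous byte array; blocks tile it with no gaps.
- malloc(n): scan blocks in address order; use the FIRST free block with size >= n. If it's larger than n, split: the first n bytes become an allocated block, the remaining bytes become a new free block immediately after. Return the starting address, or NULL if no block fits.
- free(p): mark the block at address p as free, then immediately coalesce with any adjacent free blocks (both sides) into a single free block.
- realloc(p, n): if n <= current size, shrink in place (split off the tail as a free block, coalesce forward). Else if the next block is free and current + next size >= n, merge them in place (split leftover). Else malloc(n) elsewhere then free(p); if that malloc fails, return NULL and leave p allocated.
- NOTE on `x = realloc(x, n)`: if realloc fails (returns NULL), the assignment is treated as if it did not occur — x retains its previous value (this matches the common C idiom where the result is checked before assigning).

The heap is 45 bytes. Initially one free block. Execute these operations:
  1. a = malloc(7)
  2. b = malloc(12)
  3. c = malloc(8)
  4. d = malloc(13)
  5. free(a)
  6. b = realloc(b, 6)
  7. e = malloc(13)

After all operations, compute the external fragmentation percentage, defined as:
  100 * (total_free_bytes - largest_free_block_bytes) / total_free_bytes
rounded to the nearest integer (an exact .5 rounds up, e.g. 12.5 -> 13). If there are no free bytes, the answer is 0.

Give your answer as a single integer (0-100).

Op 1: a = malloc(7) -> a = 0; heap: [0-6 ALLOC][7-44 FREE]
Op 2: b = malloc(12) -> b = 7; heap: [0-6 ALLOC][7-18 ALLOC][19-44 FREE]
Op 3: c = malloc(8) -> c = 19; heap: [0-6 ALLOC][7-18 ALLOC][19-26 ALLOC][27-44 FREE]
Op 4: d = malloc(13) -> d = 27; heap: [0-6 ALLOC][7-18 ALLOC][19-26 ALLOC][27-39 ALLOC][40-44 FREE]
Op 5: free(a) -> (freed a); heap: [0-6 FREE][7-18 ALLOC][19-26 ALLOC][27-39 ALLOC][40-44 FREE]
Op 6: b = realloc(b, 6) -> b = 7; heap: [0-6 FREE][7-12 ALLOC][13-18 FREE][19-26 ALLOC][27-39 ALLOC][40-44 FREE]
Op 7: e = malloc(13) -> e = NULL; heap: [0-6 FREE][7-12 ALLOC][13-18 FREE][19-26 ALLOC][27-39 ALLOC][40-44 FREE]
Free blocks: [7 6 5] total_free=18 largest=7 -> 100*(18-7)/18 = 1100/18 ≈ 61.111 -> rounds to 61

Answer: 61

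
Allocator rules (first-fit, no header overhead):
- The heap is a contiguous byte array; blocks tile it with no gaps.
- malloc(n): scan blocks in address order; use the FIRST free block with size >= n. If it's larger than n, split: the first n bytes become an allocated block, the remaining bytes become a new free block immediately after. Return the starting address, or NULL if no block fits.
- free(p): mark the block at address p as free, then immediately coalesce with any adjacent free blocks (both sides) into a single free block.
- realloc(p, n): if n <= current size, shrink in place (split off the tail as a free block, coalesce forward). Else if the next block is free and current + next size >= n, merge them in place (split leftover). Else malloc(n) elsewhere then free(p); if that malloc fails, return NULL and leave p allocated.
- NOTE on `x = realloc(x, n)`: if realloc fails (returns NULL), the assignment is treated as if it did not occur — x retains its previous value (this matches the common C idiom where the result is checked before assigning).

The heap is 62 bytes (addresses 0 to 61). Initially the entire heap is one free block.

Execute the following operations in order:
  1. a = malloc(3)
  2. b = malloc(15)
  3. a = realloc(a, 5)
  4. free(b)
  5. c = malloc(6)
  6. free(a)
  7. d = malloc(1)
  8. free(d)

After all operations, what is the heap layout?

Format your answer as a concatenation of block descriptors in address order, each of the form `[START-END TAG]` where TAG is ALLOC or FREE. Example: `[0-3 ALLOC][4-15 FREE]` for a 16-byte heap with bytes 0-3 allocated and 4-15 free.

Op 1: a = malloc(3) -> a = 0; heap: [0-2 ALLOC][3-61 FREE]
Op 2: b = malloc(15) -> b = 3; heap: [0-2 ALLOC][3-17 ALLOC][18-61 FREE]
Op 3: a = realloc(a, 5) -> a = 18; heap: [0-2 FREE][3-17 ALLOC][18-22 ALLOC][23-61 FREE]
Op 4: free(b) -> (freed b); heap: [0-17 FREE][18-22 ALLOC][23-61 FREE]
Op 5: c = malloc(6) -> c = 0; heap: [0-5 ALLOC][6-17 FREE][18-22 ALLOC][23-61 FREE]
Op 6: free(a) -> (freed a); heap: [0-5 ALLOC][6-61 FREE]
Op 7: d = malloc(1) -> d = 6; heap: [0-5 ALLOC][6-6 ALLOC][7-61 FREE]
Op 8: free(d) -> (freed d); heap: [0-5 ALLOC][6-61 FREE]

Answer: [0-5 ALLOC][6-61 FREE]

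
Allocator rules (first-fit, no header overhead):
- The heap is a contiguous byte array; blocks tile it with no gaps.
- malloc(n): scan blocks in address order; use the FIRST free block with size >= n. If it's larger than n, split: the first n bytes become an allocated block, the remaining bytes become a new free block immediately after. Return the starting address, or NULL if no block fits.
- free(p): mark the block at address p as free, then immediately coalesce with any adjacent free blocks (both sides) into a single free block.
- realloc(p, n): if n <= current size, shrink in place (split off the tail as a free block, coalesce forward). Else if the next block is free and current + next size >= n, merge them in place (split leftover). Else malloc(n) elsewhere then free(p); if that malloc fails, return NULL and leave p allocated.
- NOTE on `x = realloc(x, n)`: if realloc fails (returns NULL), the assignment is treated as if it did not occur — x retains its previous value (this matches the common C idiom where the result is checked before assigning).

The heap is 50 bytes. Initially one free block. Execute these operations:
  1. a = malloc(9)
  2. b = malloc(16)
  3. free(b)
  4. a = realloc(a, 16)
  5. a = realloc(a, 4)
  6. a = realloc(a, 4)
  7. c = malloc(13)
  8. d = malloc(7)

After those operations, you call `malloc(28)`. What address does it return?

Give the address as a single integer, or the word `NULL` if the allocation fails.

Answer: NULL

Derivation:
Op 1: a = malloc(9) -> a = 0; heap: [0-8 ALLOC][9-49 FREE]
Op 2: b = malloc(16) -> b = 9; heap: [0-8 ALLOC][9-24 ALLOC][25-49 FREE]
Op 3: free(b) -> (freed b); heap: [0-8 ALLOC][9-49 FREE]
Op 4: a = realloc(a, 16) -> a = 0; heap: [0-15 ALLOC][16-49 FREE]
Op 5: a = realloc(a, 4) -> a = 0; heap: [0-3 ALLOC][4-49 FREE]
Op 6: a = realloc(a, 4) -> a = 0; heap: [0-3 ALLOC][4-49 FREE]
Op 7: c = malloc(13) -> c = 4; heap: [0-3 ALLOC][4-16 ALLOC][17-49 FREE]
Op 8: d = malloc(7) -> d = 17; heap: [0-3 ALLOC][4-16 ALLOC][17-23 ALLOC][24-49 FREE]
malloc(28): first-fit scan over [0-3 ALLOC][4-16 ALLOC][17-23 ALLOC][24-49 FREE] -> NULL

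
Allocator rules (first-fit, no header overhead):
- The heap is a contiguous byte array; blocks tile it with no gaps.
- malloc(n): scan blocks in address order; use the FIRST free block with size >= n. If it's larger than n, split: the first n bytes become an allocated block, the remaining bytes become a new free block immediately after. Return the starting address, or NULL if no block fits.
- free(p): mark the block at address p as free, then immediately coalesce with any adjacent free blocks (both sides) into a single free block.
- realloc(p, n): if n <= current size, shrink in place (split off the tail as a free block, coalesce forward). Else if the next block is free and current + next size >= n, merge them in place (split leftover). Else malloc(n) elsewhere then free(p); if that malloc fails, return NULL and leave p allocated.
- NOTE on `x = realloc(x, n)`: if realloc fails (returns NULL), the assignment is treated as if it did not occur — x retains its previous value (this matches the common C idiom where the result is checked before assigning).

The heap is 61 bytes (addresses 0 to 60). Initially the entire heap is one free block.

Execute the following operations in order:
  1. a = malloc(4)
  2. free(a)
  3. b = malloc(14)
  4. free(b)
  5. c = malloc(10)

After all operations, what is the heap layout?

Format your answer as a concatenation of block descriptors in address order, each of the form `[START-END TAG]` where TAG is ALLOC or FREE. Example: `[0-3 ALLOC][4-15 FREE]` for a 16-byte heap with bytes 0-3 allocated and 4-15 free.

Op 1: a = malloc(4) -> a = 0; heap: [0-3 ALLOC][4-60 FREE]
Op 2: free(a) -> (freed a); heap: [0-60 FREE]
Op 3: b = malloc(14) -> b = 0; heap: [0-13 ALLOC][14-60 FREE]
Op 4: free(b) -> (freed b); heap: [0-60 FREE]
Op 5: c = malloc(10) -> c = 0; heap: [0-9 ALLOC][10-60 FREE]

Answer: [0-9 ALLOC][10-60 FREE]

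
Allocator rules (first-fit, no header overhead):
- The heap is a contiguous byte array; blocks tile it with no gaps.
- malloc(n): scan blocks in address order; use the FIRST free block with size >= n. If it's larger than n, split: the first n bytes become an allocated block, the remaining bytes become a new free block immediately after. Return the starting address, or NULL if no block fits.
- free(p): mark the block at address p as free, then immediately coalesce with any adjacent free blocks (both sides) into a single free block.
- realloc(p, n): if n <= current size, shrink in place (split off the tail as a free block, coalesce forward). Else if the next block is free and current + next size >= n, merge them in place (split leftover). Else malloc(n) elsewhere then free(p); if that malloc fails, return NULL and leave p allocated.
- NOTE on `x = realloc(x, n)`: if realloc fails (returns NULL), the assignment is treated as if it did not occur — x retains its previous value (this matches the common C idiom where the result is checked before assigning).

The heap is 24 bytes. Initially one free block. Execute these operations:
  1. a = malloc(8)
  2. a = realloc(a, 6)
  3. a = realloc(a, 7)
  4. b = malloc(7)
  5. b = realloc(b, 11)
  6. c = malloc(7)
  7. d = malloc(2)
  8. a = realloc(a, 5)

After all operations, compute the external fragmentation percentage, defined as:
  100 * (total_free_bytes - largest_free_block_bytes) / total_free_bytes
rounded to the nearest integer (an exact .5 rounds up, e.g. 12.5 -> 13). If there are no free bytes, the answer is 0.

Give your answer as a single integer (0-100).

Answer: 33

Derivation:
Op 1: a = malloc(8) -> a = 0; heap: [0-7 ALLOC][8-23 FREE]
Op 2: a = realloc(a, 6) -> a = 0; heap: [0-5 ALLOC][6-23 FREE]
Op 3: a = realloc(a, 7) -> a = 0; heap: [0-6 ALLOC][7-23 FREE]
Op 4: b = malloc(7) -> b = 7; heap: [0-6 ALLOC][7-13 ALLOC][14-23 FREE]
Op 5: b = realloc(b, 11) -> b = 7; heap: [0-6 ALLOC][7-17 ALLOC][18-23 FREE]
Op 6: c = malloc(7) -> c = NULL; heap: [0-6 ALLOC][7-17 ALLOC][18-23 FREE]
Op 7: d = malloc(2) -> d = 18; heap: [0-6 ALLOC][7-17 ALLOC][18-19 ALLOC][20-23 FREE]
Op 8: a = realloc(a, 5) -> a = 0; heap: [0-4 ALLOC][5-6 FREE][7-17 ALLOC][18-19 ALLOC][20-23 FREE]
Free blocks: [2 4] total_free=6 largest=4 -> 100*(6-4)/6 = 200/6 ≈ 33.333 -> rounds to 33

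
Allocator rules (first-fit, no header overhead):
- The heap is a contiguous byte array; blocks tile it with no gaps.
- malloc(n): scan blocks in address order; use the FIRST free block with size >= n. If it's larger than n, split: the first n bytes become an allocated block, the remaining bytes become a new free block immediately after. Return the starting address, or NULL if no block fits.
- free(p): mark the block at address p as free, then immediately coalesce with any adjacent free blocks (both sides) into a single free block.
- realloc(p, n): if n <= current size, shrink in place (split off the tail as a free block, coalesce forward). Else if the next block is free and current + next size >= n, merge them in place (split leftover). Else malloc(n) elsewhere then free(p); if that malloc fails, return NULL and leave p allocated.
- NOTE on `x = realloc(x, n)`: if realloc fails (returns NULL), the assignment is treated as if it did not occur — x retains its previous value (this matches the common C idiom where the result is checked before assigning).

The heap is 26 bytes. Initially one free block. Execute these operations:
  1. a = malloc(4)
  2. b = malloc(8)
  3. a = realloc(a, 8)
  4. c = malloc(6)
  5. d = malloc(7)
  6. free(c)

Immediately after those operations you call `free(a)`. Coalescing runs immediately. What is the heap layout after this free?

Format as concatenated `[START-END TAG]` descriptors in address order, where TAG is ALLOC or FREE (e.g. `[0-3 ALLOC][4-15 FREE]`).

Answer: [0-3 FREE][4-11 ALLOC][12-25 FREE]

Derivation:
Op 1: a = malloc(4) -> a = 0; heap: [0-3 ALLOC][4-25 FREE]
Op 2: b = malloc(8) -> b = 4; heap: [0-3 ALLOC][4-11 ALLOC][12-25 FREE]
Op 3: a = realloc(a, 8) -> a = 12; heap: [0-3 FREE][4-11 ALLOC][12-19 ALLOC][20-25 FREE]
Op 4: c = malloc(6) -> c = 20; heap: [0-3 FREE][4-11 ALLOC][12-19 ALLOC][20-25 ALLOC]
Op 5: d = malloc(7) -> d = NULL; heap: [0-3 FREE][4-11 ALLOC][12-19 ALLOC][20-25 ALLOC]
Op 6: free(c) -> (freed c); heap: [0-3 FREE][4-11 ALLOC][12-19 ALLOC][20-25 FREE]
free(a): a = 12 -> block [12-19 ALLOC]; mark free, coalesce with adjacent free neighbors -> [0-3 FREE][4-11 ALLOC][12-25 FREE]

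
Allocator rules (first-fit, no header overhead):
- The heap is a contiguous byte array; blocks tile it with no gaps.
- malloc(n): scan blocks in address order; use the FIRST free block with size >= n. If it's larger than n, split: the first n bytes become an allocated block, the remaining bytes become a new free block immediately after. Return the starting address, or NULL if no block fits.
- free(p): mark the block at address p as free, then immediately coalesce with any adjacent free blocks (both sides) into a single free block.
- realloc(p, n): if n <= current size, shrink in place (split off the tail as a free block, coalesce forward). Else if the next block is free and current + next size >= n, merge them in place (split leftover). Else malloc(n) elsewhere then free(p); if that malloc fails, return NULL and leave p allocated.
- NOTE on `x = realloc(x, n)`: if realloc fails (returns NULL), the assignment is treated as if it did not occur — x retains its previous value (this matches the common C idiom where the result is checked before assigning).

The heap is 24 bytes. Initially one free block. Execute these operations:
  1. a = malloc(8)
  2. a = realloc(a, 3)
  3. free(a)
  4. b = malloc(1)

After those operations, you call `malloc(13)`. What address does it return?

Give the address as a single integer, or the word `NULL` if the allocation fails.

Op 1: a = malloc(8) -> a = 0; heap: [0-7 ALLOC][8-23 FREE]
Op 2: a = realloc(a, 3) -> a = 0; heap: [0-2 ALLOC][3-23 FREE]
Op 3: free(a) -> (freed a); heap: [0-23 FREE]
Op 4: b = malloc(1) -> b = 0; heap: [0-0 ALLOC][1-23 FREE]
malloc(13): first-fit scan over [0-0 ALLOC][1-23 FREE] -> 1

Answer: 1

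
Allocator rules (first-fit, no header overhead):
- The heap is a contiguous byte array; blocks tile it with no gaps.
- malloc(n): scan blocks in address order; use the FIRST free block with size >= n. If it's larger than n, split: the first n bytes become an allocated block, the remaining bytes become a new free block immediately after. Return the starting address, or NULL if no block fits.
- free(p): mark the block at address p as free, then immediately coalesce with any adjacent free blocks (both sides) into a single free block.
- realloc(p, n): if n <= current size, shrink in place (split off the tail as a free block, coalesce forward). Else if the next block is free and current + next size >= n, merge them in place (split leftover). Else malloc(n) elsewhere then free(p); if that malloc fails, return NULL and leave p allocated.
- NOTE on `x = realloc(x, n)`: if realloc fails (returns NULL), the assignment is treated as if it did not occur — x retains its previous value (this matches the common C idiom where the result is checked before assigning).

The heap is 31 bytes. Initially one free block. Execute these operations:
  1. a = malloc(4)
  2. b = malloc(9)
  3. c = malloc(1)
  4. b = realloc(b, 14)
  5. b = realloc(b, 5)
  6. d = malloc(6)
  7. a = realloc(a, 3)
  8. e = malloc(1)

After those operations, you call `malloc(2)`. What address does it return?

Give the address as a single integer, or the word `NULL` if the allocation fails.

Answer: 10

Derivation:
Op 1: a = malloc(4) -> a = 0; heap: [0-3 ALLOC][4-30 FREE]
Op 2: b = malloc(9) -> b = 4; heap: [0-3 ALLOC][4-12 ALLOC][13-30 FREE]
Op 3: c = malloc(1) -> c = 13; heap: [0-3 ALLOC][4-12 ALLOC][13-13 ALLOC][14-30 FREE]
Op 4: b = realloc(b, 14) -> b = 14; heap: [0-3 ALLOC][4-12 FREE][13-13 ALLOC][14-27 ALLOC][28-30 FREE]
Op 5: b = realloc(b, 5) -> b = 14; heap: [0-3 ALLOC][4-12 FREE][13-13 ALLOC][14-18 ALLOC][19-30 FREE]
Op 6: d = malloc(6) -> d = 4; heap: [0-3 ALLOC][4-9 ALLOC][10-12 FREE][13-13 ALLOC][14-18 ALLOC][19-30 FREE]
Op 7: a = realloc(a, 3) -> a = 0; heap: [0-2 ALLOC][3-3 FREE][4-9 ALLOC][10-12 FREE][13-13 ALLOC][14-18 ALLOC][19-30 FREE]
Op 8: e = malloc(1) -> e = 3; heap: [0-2 ALLOC][3-3 ALLOC][4-9 ALLOC][10-12 FREE][13-13 ALLOC][14-18 ALLOC][19-30 FREE]
malloc(2): first-fit scan over [0-2 ALLOC][3-3 ALLOC][4-9 ALLOC][10-12 FREE][13-13 ALLOC][14-18 ALLOC][19-30 FREE] -> 10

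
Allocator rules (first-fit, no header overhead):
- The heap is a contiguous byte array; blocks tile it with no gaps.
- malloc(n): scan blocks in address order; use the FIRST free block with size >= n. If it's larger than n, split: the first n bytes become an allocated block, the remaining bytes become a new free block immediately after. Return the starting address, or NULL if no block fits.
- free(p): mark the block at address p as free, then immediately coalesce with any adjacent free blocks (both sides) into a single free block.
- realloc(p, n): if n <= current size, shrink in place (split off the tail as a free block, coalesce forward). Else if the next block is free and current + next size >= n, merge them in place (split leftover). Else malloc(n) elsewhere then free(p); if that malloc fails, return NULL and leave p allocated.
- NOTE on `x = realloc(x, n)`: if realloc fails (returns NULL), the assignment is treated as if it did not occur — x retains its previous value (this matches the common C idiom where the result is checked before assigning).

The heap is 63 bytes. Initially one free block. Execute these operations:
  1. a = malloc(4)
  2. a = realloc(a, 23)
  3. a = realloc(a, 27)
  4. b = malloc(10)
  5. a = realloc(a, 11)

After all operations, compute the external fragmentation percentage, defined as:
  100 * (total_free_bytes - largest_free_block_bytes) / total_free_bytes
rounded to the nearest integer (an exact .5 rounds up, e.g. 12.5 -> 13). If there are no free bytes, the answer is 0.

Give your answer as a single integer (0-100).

Op 1: a = malloc(4) -> a = 0; heap: [0-3 ALLOC][4-62 FREE]
Op 2: a = realloc(a, 23) -> a = 0; heap: [0-22 ALLOC][23-62 FREE]
Op 3: a = realloc(a, 27) -> a = 0; heap: [0-26 ALLOC][27-62 FREE]
Op 4: b = malloc(10) -> b = 27; heap: [0-26 ALLOC][27-36 ALLOC][37-62 FREE]
Op 5: a = realloc(a, 11) -> a = 0; heap: [0-10 ALLOC][11-26 FREE][27-36 ALLOC][37-62 FREE]
Free blocks: [16 26] total_free=42 largest=26 -> 100*(42-26)/42 = 1600/42 ≈ 38.095 -> rounds to 38

Answer: 38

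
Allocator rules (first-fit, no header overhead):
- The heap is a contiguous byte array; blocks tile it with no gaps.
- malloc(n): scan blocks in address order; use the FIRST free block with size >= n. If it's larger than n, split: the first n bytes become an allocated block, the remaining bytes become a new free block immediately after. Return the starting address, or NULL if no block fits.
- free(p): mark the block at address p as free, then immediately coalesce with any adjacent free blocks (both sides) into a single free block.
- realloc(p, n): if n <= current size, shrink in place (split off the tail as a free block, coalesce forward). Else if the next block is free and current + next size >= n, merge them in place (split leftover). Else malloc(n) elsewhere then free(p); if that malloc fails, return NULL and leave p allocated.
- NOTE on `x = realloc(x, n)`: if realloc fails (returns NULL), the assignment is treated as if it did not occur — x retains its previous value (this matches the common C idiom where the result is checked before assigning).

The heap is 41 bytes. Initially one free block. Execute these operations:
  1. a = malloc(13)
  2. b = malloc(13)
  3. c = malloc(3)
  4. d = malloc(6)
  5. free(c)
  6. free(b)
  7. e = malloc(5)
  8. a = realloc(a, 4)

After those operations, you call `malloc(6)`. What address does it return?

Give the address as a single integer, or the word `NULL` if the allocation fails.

Op 1: a = malloc(13) -> a = 0; heap: [0-12 ALLOC][13-40 FREE]
Op 2: b = malloc(13) -> b = 13; heap: [0-12 ALLOC][13-25 ALLOC][26-40 FREE]
Op 3: c = malloc(3) -> c = 26; heap: [0-12 ALLOC][13-25 ALLOC][26-28 ALLOC][29-40 FREE]
Op 4: d = malloc(6) -> d = 29; heap: [0-12 ALLOC][13-25 ALLOC][26-28 ALLOC][29-34 ALLOC][35-40 FREE]
Op 5: free(c) -> (freed c); heap: [0-12 ALLOC][13-25 ALLOC][26-28 FREE][29-34 ALLOC][35-40 FREE]
Op 6: free(b) -> (freed b); heap: [0-12 ALLOC][13-28 FREE][29-34 ALLOC][35-40 FREE]
Op 7: e = malloc(5) -> e = 13; heap: [0-12 ALLOC][13-17 ALLOC][18-28 FREE][29-34 ALLOC][35-40 FREE]
Op 8: a = realloc(a, 4) -> a = 0; heap: [0-3 ALLOC][4-12 FREE][13-17 ALLOC][18-28 FREE][29-34 ALLOC][35-40 FREE]
malloc(6): first-fit scan over [0-3 ALLOC][4-12 FREE][13-17 ALLOC][18-28 FREE][29-34 ALLOC][35-40 FREE] -> 4

Answer: 4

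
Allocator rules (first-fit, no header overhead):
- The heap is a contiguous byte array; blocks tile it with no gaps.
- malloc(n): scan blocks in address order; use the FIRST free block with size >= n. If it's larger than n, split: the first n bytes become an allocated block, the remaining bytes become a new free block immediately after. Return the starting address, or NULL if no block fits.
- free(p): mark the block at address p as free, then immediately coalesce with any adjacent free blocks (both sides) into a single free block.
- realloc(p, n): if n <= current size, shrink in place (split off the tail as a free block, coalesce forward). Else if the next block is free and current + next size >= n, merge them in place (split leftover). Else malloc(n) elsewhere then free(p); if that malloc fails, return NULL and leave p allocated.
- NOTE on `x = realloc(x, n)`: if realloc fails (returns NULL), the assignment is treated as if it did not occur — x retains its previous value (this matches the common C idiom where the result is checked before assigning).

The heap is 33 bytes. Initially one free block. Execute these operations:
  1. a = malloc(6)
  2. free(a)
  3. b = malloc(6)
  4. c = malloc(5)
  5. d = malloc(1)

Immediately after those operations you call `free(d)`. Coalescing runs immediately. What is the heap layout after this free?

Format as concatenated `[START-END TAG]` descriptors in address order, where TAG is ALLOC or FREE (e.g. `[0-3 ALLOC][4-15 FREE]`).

Op 1: a = malloc(6) -> a = 0; heap: [0-5 ALLOC][6-32 FREE]
Op 2: free(a) -> (freed a); heap: [0-32 FREE]
Op 3: b = malloc(6) -> b = 0; heap: [0-5 ALLOC][6-32 FREE]
Op 4: c = malloc(5) -> c = 6; heap: [0-5 ALLOC][6-10 ALLOC][11-32 FREE]
Op 5: d = malloc(1) -> d = 11; heap: [0-5 ALLOC][6-10 ALLOC][11-11 ALLOC][12-32 FREE]
free(d): d = 11 -> block [11-11 ALLOC]; mark free, coalesce with adjacent free neighbors -> [0-5 ALLOC][6-10 ALLOC][11-32 FREE]

Answer: [0-5 ALLOC][6-10 ALLOC][11-32 FREE]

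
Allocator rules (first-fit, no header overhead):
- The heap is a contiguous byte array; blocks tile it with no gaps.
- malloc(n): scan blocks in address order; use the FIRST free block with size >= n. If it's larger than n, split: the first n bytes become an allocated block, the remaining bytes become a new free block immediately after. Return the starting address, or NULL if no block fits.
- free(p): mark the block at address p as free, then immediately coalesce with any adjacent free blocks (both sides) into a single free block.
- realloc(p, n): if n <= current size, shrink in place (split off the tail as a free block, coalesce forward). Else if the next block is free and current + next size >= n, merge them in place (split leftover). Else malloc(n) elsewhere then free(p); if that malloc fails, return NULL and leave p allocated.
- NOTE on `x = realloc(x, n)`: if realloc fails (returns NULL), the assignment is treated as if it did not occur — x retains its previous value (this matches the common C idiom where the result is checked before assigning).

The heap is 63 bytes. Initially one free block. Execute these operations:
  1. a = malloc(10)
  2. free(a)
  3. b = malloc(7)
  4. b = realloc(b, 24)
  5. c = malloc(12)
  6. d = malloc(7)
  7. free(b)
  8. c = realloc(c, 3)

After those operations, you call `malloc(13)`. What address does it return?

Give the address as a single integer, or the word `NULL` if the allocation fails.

Answer: 0

Derivation:
Op 1: a = malloc(10) -> a = 0; heap: [0-9 ALLOC][10-62 FREE]
Op 2: free(a) -> (freed a); heap: [0-62 FREE]
Op 3: b = malloc(7) -> b = 0; heap: [0-6 ALLOC][7-62 FREE]
Op 4: b = realloc(b, 24) -> b = 0; heap: [0-23 ALLOC][24-62 FREE]
Op 5: c = malloc(12) -> c = 24; heap: [0-23 ALLOC][24-35 ALLOC][36-62 FREE]
Op 6: d = malloc(7) -> d = 36; heap: [0-23 ALLOC][24-35 ALLOC][36-42 ALLOC][43-62 FREE]
Op 7: free(b) -> (freed b); heap: [0-23 FREE][24-35 ALLOC][36-42 ALLOC][43-62 FREE]
Op 8: c = realloc(c, 3) -> c = 24; heap: [0-23 FREE][24-26 ALLOC][27-35 FREE][36-42 ALLOC][43-62 FREE]
malloc(13): first-fit scan over [0-23 FREE][24-26 ALLOC][27-35 FREE][36-42 ALLOC][43-62 FREE] -> 0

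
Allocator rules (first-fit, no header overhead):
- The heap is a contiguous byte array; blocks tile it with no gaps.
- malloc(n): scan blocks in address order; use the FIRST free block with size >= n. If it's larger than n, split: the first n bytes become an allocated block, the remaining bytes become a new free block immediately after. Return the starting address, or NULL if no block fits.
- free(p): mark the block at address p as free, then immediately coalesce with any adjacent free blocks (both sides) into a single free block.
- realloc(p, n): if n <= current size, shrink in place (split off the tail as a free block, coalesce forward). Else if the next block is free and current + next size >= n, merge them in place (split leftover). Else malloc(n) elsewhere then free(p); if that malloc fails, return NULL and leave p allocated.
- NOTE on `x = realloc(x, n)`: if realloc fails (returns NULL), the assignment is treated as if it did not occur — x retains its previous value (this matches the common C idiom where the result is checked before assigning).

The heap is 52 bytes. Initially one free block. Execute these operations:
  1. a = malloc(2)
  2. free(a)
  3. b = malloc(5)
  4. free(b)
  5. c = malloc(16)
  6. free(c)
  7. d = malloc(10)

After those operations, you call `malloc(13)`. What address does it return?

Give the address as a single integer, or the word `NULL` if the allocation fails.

Op 1: a = malloc(2) -> a = 0; heap: [0-1 ALLOC][2-51 FREE]
Op 2: free(a) -> (freed a); heap: [0-51 FREE]
Op 3: b = malloc(5) -> b = 0; heap: [0-4 ALLOC][5-51 FREE]
Op 4: free(b) -> (freed b); heap: [0-51 FREE]
Op 5: c = malloc(16) -> c = 0; heap: [0-15 ALLOC][16-51 FREE]
Op 6: free(c) -> (freed c); heap: [0-51 FREE]
Op 7: d = malloc(10) -> d = 0; heap: [0-9 ALLOC][10-51 FREE]
malloc(13): first-fit scan over [0-9 ALLOC][10-51 FREE] -> 10

Answer: 10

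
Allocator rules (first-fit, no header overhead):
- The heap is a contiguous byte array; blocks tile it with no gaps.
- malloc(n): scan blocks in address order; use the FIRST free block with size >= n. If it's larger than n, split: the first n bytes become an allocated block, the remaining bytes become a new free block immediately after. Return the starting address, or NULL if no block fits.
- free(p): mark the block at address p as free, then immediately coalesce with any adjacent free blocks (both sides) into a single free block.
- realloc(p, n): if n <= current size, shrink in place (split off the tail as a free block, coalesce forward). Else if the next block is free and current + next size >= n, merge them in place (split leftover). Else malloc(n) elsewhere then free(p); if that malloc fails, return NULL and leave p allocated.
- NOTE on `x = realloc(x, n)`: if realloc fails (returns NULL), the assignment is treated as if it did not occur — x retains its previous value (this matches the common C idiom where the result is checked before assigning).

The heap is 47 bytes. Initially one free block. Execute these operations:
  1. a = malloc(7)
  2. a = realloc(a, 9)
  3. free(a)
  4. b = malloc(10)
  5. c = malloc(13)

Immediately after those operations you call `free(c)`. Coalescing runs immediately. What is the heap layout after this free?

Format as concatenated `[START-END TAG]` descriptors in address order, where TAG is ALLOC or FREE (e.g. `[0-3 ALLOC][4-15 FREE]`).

Op 1: a = malloc(7) -> a = 0; heap: [0-6 ALLOC][7-46 FREE]
Op 2: a = realloc(a, 9) -> a = 0; heap: [0-8 ALLOC][9-46 FREE]
Op 3: free(a) -> (freed a); heap: [0-46 FREE]
Op 4: b = malloc(10) -> b = 0; heap: [0-9 ALLOC][10-46 FREE]
Op 5: c = malloc(13) -> c = 10; heap: [0-9 ALLOC][10-22 ALLOC][23-46 FREE]
free(c): c = 10 -> block [10-22 ALLOC]; mark free, coalesce with adjacent free neighbors -> [0-9 ALLOC][10-46 FREE]

Answer: [0-9 ALLOC][10-46 FREE]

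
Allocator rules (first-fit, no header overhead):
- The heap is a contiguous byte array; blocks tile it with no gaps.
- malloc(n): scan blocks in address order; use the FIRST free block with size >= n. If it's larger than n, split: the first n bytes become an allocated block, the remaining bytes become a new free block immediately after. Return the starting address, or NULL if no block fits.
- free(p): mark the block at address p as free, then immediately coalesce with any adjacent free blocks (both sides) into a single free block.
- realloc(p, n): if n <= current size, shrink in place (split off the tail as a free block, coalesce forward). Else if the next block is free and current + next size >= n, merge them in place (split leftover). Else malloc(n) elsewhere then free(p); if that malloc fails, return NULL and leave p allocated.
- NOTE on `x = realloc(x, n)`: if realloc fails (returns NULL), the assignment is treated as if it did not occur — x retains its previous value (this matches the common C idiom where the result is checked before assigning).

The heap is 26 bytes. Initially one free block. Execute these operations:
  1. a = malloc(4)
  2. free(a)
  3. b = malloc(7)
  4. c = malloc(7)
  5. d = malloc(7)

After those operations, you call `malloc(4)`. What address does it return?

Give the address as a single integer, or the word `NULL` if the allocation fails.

Answer: 21

Derivation:
Op 1: a = malloc(4) -> a = 0; heap: [0-3 ALLOC][4-25 FREE]
Op 2: free(a) -> (freed a); heap: [0-25 FREE]
Op 3: b = malloc(7) -> b = 0; heap: [0-6 ALLOC][7-25 FREE]
Op 4: c = malloc(7) -> c = 7; heap: [0-6 ALLOC][7-13 ALLOC][14-25 FREE]
Op 5: d = malloc(7) -> d = 14; heap: [0-6 ALLOC][7-13 ALLOC][14-20 ALLOC][21-25 FREE]
malloc(4): first-fit scan over [0-6 ALLOC][7-13 ALLOC][14-20 ALLOC][21-25 FREE] -> 21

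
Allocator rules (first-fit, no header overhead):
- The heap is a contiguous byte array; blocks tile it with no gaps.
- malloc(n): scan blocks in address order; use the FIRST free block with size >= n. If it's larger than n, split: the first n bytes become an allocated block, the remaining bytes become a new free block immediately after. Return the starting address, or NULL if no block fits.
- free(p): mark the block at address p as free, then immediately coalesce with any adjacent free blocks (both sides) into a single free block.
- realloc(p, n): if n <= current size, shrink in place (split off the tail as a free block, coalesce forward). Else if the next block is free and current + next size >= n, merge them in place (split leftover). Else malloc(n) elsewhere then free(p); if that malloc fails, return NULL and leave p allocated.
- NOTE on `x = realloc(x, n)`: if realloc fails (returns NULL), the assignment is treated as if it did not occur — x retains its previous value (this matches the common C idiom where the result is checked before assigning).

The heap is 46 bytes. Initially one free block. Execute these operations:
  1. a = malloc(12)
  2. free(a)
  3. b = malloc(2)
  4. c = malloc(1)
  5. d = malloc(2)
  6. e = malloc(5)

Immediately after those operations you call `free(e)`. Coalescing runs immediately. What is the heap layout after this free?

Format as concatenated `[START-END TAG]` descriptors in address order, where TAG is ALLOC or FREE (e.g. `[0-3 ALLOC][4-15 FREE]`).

Answer: [0-1 ALLOC][2-2 ALLOC][3-4 ALLOC][5-45 FREE]

Derivation:
Op 1: a = malloc(12) -> a = 0; heap: [0-11 ALLOC][12-45 FREE]
Op 2: free(a) -> (freed a); heap: [0-45 FREE]
Op 3: b = malloc(2) -> b = 0; heap: [0-1 ALLOC][2-45 FREE]
Op 4: c = malloc(1) -> c = 2; heap: [0-1 ALLOC][2-2 ALLOC][3-45 FREE]
Op 5: d = malloc(2) -> d = 3; heap: [0-1 ALLOC][2-2 ALLOC][3-4 ALLOC][5-45 FREE]
Op 6: e = malloc(5) -> e = 5; heap: [0-1 ALLOC][2-2 ALLOC][3-4 ALLOC][5-9 ALLOC][10-45 FREE]
free(e): e = 5 -> block [5-9 ALLOC]; mark free, coalesce with adjacent free neighbors -> [0-1 ALLOC][2-2 ALLOC][3-4 ALLOC][5-45 FREE]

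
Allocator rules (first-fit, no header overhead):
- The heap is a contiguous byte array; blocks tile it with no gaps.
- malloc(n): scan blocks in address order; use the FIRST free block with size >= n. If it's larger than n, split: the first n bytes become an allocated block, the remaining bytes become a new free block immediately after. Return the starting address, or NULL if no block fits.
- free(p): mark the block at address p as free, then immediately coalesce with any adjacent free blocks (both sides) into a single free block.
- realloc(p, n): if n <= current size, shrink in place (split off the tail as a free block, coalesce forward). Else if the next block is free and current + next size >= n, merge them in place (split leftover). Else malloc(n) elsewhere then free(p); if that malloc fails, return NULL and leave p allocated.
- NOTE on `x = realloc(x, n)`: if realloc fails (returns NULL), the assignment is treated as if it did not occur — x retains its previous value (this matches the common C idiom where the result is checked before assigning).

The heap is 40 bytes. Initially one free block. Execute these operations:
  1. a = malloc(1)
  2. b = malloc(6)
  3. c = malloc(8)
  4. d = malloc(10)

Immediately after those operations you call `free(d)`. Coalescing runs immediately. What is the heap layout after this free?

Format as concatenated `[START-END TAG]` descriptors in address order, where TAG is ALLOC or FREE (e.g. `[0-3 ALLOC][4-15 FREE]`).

Op 1: a = malloc(1) -> a = 0; heap: [0-0 ALLOC][1-39 FREE]
Op 2: b = malloc(6) -> b = 1; heap: [0-0 ALLOC][1-6 ALLOC][7-39 FREE]
Op 3: c = malloc(8) -> c = 7; heap: [0-0 ALLOC][1-6 ALLOC][7-14 ALLOC][15-39 FREE]
Op 4: d = malloc(10) -> d = 15; heap: [0-0 ALLOC][1-6 ALLOC][7-14 ALLOC][15-24 ALLOC][25-39 FREE]
free(d): d = 15 -> block [15-24 ALLOC]; mark free, coalesce with adjacent free neighbors -> [0-0 ALLOC][1-6 ALLOC][7-14 ALLOC][15-39 FREE]

Answer: [0-0 ALLOC][1-6 ALLOC][7-14 ALLOC][15-39 FREE]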